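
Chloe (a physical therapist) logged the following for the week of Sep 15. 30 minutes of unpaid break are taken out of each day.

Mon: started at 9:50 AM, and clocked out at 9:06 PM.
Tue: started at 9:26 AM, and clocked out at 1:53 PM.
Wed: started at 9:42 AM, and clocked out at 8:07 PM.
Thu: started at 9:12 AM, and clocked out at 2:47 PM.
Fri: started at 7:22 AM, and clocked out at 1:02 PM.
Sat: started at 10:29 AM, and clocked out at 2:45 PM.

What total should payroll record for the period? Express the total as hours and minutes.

Mon: 9:50 AM–9:06 PM = 11 h 16 min; less 30 min break → 10 h 46 min
Tue: 9:26 AM–1:53 PM = 4 h 27 min; less 30 min break → 3 h 57 min
Wed: 9:42 AM–8:07 PM = 10 h 25 min; less 30 min break → 9 h 55 min
Thu: 9:12 AM–2:47 PM = 5 h 35 min; less 30 min break → 5 h 5 min
Fri: 7:22 AM–1:02 PM = 5 h 40 min; less 30 min break → 5 h 10 min
Sat: 10:29 AM–2:45 PM = 4 h 16 min; less 30 min break → 3 h 46 min
Total: 10 h 46 min + 3 h 57 min + 9 h 55 min + 5 h 5 min + 5 h 10 min + 3 h 46 min = 38 h 39 min.

38 h 39 min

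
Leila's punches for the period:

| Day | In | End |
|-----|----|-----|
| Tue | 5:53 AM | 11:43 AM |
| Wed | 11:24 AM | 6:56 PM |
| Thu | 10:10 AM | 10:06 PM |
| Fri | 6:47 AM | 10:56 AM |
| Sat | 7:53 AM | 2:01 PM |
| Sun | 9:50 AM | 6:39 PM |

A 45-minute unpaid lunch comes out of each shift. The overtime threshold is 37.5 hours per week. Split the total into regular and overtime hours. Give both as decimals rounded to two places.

Tue: 5:53 AM–11:43 AM = 5 h 50 min; less 45 min break → 5 h 5 min
Wed: 11:24 AM–6:56 PM = 7 h 32 min; less 45 min break → 6 h 47 min
Thu: 10:10 AM–10:06 PM = 11 h 56 min; less 45 min break → 11 h 11 min
Fri: 6:47 AM–10:56 AM = 4 h 9 min; less 45 min break → 3 h 24 min
Sat: 7:53 AM–2:01 PM = 6 h 8 min; less 45 min break → 5 h 23 min
Sun: 9:50 AM–6:39 PM = 8 h 49 min; less 45 min break → 8 h 4 min
Total worked: 39 h 54 min = 39.90 h.
Threshold 37.5 h → overtime 2 h 24 min, regular 37 h 30 min.

Regular 37.50 hours, overtime 2.40 hours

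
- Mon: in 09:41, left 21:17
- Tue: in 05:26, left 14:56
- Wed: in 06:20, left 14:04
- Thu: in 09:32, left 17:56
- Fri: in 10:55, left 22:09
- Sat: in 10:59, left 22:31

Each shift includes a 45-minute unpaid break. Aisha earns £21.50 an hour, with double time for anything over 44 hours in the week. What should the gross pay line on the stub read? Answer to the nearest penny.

Mon: 09:41–21:17 = 11 h 36 min; less 45 min break → 10 h 51 min
Tue: 05:26–14:56 = 9 h 30 min; less 45 min break → 8 h 45 min
Wed: 06:20–14:04 = 7 h 44 min; less 45 min break → 6 h 59 min
Thu: 09:32–17:56 = 8 h 24 min; less 45 min break → 7 h 39 min
Fri: 10:55–22:09 = 11 h 14 min; less 45 min break → 10 h 29 min
Sat: 10:59–22:31 = 11 h 32 min; less 45 min break → 10 h 47 min
Total worked: 55 h 30 min = 3330 min.
Regular 44 h 0 min = 2640 min at £21.50/h; overtime 11 h 30 min = 690 min at £43.00/h.
Pay = (2640 × £21.50 + 690 × £43.00) ÷ 60 = £1440.50.

£1440.50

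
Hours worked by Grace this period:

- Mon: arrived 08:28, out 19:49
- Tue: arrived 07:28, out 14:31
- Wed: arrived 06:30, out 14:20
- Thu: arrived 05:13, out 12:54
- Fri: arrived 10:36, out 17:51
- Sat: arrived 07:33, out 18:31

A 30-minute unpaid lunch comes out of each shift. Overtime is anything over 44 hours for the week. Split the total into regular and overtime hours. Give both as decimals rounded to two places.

Regular 44.00 hours, overtime 5.13 hours

Mon: 08:28–19:49 = 11 h 21 min; less 30 min break → 10 h 51 min
Tue: 07:28–14:31 = 7 h 3 min; less 30 min break → 6 h 33 min
Wed: 06:30–14:20 = 7 h 50 min; less 30 min break → 7 h 20 min
Thu: 05:13–12:54 = 7 h 41 min; less 30 min break → 7 h 11 min
Fri: 10:36–17:51 = 7 h 15 min; less 30 min break → 6 h 45 min
Sat: 07:33–18:31 = 10 h 58 min; less 30 min break → 10 h 28 min
Total worked: 49 h 8 min = 49.13 h.
Threshold 44 h → overtime 5 h 8 min, regular 44 h 0 min.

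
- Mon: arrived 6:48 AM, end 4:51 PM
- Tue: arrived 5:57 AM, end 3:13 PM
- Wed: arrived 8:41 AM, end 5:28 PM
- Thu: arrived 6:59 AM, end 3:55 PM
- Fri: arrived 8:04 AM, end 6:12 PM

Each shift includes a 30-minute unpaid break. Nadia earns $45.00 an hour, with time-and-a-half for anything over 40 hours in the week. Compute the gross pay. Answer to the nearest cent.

$2115.00

Mon: 6:48 AM–4:51 PM = 10 h 3 min; less 30 min break → 9 h 33 min
Tue: 5:57 AM–3:13 PM = 9 h 16 min; less 30 min break → 8 h 46 min
Wed: 8:41 AM–5:28 PM = 8 h 47 min; less 30 min break → 8 h 17 min
Thu: 6:59 AM–3:55 PM = 8 h 56 min; less 30 min break → 8 h 26 min
Fri: 8:04 AM–6:12 PM = 10 h 8 min; less 30 min break → 9 h 38 min
Total worked: 44 h 40 min = 2680 min.
Regular 40 h 0 min = 2400 min at $45.00/h; overtime 4 h 40 min = 280 min at $67.50/h.
Pay = (2400 × $45.00 + 280 × $67.50) ÷ 60 = $2115.00.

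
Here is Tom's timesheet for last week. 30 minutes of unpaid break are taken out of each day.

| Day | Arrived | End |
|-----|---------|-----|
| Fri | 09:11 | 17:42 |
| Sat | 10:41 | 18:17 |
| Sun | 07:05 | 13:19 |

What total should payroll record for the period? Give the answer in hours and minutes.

20 h 51 min

Fri: 09:11–17:42 = 8 h 31 min; less 30 min break → 8 h 1 min
Sat: 10:41–18:17 = 7 h 36 min; less 30 min break → 7 h 6 min
Sun: 07:05–13:19 = 6 h 14 min; less 30 min break → 5 h 44 min
Total: 8 h 1 min + 7 h 6 min + 5 h 44 min = 20 h 51 min.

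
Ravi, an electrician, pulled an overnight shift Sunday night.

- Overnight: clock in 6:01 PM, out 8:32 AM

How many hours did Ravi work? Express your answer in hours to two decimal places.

Overnight: 6:01 PM → midnight = 5 h 59 min; midnight → 8:32 AM = 8 h 32 min; span 14 h 31 min

14.52 hours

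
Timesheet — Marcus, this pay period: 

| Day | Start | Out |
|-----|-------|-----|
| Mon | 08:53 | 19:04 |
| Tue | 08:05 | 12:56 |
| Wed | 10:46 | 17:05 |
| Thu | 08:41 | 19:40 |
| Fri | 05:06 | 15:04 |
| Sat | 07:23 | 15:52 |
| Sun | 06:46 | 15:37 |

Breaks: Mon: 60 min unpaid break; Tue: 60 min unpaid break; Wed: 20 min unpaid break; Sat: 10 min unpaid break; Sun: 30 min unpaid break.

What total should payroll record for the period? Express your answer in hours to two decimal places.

56.63 hours

Mon: 08:53–19:04 = 10 h 11 min; less 60 min break → 9 h 11 min
Tue: 08:05–12:56 = 4 h 51 min; less 60 min break → 3 h 51 min
Wed: 10:46–17:05 = 6 h 19 min; less 20 min break → 5 h 59 min
Thu: 08:41–19:40 = 10 h 59 min
Fri: 05:06–15:04 = 9 h 58 min
Sat: 07:23–15:52 = 8 h 29 min; less 10 min break → 8 h 19 min
Sun: 06:46–15:37 = 8 h 51 min; less 30 min break → 8 h 21 min
Total: 9 h 11 min + 3 h 51 min + 5 h 59 min + 10 h 59 min + 9 h 58 min + 8 h 19 min + 8 h 21 min = 56 h 38 min.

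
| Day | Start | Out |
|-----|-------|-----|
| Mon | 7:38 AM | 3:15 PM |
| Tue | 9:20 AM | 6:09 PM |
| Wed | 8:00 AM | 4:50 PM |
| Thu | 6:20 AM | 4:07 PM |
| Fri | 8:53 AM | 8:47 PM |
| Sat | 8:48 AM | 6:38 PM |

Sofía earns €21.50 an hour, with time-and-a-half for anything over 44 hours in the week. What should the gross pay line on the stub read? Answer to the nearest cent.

Mon: 7:38 AM–3:15 PM = 7 h 37 min
Tue: 9:20 AM–6:09 PM = 8 h 49 min
Wed: 8:00 AM–4:50 PM = 8 h 50 min
Thu: 6:20 AM–4:07 PM = 9 h 47 min
Fri: 8:53 AM–8:47 PM = 11 h 54 min
Sat: 8:48 AM–6:38 PM = 9 h 50 min
Total worked: 56 h 47 min = 3407 min.
Regular 44 h 0 min = 2640 min at €21.50/h; overtime 12 h 47 min = 767 min at €32.25/h.
Pay = (2640 × €21.50 + 767 × €32.25) ÷ 60 = €1358.26.

€1358.26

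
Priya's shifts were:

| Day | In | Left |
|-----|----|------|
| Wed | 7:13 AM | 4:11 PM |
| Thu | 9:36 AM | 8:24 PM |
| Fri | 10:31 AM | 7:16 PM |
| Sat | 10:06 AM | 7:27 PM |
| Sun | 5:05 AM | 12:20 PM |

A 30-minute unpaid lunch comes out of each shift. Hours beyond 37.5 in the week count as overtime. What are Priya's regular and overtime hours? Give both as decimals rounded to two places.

Wed: 7:13 AM–4:11 PM = 8 h 58 min; less 30 min break → 8 h 28 min
Thu: 9:36 AM–8:24 PM = 10 h 48 min; less 30 min break → 10 h 18 min
Fri: 10:31 AM–7:16 PM = 8 h 45 min; less 30 min break → 8 h 15 min
Sat: 10:06 AM–7:27 PM = 9 h 21 min; less 30 min break → 8 h 51 min
Sun: 5:05 AM–12:20 PM = 7 h 15 min; less 30 min break → 6 h 45 min
Total worked: 42 h 37 min = 42.62 h.
Threshold 37.5 h → overtime 5 h 7 min, regular 37 h 30 min.

Regular 37.50 hours, overtime 5.12 hours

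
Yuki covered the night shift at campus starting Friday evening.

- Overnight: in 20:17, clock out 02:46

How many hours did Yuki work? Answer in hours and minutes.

6 h 29 min

Overnight: 20:17 → midnight = 3 h 43 min; midnight → 02:46 = 2 h 46 min; span 6 h 29 min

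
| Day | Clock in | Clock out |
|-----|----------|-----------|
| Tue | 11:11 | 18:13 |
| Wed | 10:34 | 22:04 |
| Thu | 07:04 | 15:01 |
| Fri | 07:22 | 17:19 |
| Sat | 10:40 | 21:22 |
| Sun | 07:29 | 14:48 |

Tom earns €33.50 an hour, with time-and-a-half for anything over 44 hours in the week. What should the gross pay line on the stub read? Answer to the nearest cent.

€1999.11

Tue: 11:11–18:13 = 7 h 2 min
Wed: 10:34–22:04 = 11 h 30 min
Thu: 07:04–15:01 = 7 h 57 min
Fri: 07:22–17:19 = 9 h 57 min
Sat: 10:40–21:22 = 10 h 42 min
Sun: 07:29–14:48 = 7 h 19 min
Total worked: 54 h 27 min = 3267 min.
Regular 44 h 0 min = 2640 min at €33.50/h; overtime 10 h 27 min = 627 min at €50.25/h.
Pay = (2640 × €33.50 + 627 × €50.25) ÷ 60 = €1999.11.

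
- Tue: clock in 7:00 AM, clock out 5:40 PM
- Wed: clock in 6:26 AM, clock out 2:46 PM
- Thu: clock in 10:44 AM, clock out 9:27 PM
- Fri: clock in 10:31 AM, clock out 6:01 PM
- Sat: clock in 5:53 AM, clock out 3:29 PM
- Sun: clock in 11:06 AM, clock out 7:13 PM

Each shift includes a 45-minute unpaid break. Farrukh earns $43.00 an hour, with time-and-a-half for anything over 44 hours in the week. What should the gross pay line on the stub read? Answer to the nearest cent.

Tue: 7:00 AM–5:40 PM = 10 h 40 min; less 45 min break → 9 h 55 min
Wed: 6:26 AM–2:46 PM = 8 h 20 min; less 45 min break → 7 h 35 min
Thu: 10:44 AM–9:27 PM = 10 h 43 min; less 45 min break → 9 h 58 min
Fri: 10:31 AM–6:01 PM = 7 h 30 min; less 45 min break → 6 h 45 min
Sat: 5:53 AM–3:29 PM = 9 h 36 min; less 45 min break → 8 h 51 min
Sun: 11:06 AM–7:13 PM = 8 h 7 min; less 45 min break → 7 h 22 min
Total worked: 50 h 26 min = 3026 min.
Regular 44 h 0 min = 2640 min at $43.00/h; overtime 6 h 26 min = 386 min at $64.50/h.
Pay = (2640 × $43.00 + 386 × $64.50) ÷ 60 = $2306.95.

$2306.95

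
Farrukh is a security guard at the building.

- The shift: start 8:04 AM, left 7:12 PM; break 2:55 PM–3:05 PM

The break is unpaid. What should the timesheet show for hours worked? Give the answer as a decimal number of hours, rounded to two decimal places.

The shift: 8:04 AM–7:12 PM = 11 h 8 min; less 10 min break → 10 h 58 min

10.97 hours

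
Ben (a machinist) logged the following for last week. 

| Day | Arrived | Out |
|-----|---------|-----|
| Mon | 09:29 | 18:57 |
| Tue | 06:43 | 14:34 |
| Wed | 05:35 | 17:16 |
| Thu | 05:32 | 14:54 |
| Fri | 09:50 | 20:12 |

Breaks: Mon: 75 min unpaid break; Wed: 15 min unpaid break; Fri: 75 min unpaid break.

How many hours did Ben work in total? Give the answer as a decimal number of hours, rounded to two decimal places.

45.98 hours

Mon: 09:29–18:57 = 9 h 28 min; less 75 min break → 8 h 13 min
Tue: 06:43–14:34 = 7 h 51 min
Wed: 05:35–17:16 = 11 h 41 min; less 15 min break → 11 h 26 min
Thu: 05:32–14:54 = 9 h 22 min
Fri: 09:50–20:12 = 10 h 22 min; less 75 min break → 9 h 7 min
Total: 8 h 13 min + 7 h 51 min + 11 h 26 min + 9 h 22 min + 9 h 7 min = 45 h 59 min.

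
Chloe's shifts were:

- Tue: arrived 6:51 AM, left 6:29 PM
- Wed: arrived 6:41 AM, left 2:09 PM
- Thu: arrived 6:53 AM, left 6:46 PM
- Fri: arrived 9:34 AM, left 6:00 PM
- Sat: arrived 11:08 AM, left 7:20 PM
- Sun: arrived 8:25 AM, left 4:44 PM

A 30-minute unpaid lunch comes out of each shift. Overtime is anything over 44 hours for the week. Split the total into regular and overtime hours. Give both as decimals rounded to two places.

Tue: 6:51 AM–6:29 PM = 11 h 38 min; less 30 min break → 11 h 8 min
Wed: 6:41 AM–2:09 PM = 7 h 28 min; less 30 min break → 6 h 58 min
Thu: 6:53 AM–6:46 PM = 11 h 53 min; less 30 min break → 11 h 23 min
Fri: 9:34 AM–6:00 PM = 8 h 26 min; less 30 min break → 7 h 56 min
Sat: 11:08 AM–7:20 PM = 8 h 12 min; less 30 min break → 7 h 42 min
Sun: 8:25 AM–4:44 PM = 8 h 19 min; less 30 min break → 7 h 49 min
Total worked: 52 h 56 min = 52.93 h.
Threshold 44 h → overtime 8 h 56 min, regular 44 h 0 min.

Regular 44.00 hours, overtime 8.93 hours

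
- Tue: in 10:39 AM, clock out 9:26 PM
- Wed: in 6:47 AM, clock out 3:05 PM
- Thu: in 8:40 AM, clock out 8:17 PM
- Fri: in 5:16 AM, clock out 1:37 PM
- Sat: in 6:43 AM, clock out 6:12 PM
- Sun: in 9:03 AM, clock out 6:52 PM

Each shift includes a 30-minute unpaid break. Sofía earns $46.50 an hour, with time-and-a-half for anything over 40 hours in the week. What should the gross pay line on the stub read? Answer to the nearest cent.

$3070.16

Tue: 10:39 AM–9:26 PM = 10 h 47 min; less 30 min break → 10 h 17 min
Wed: 6:47 AM–3:05 PM = 8 h 18 min; less 30 min break → 7 h 48 min
Thu: 8:40 AM–8:17 PM = 11 h 37 min; less 30 min break → 11 h 7 min
Fri: 5:16 AM–1:37 PM = 8 h 21 min; less 30 min break → 7 h 51 min
Sat: 6:43 AM–6:12 PM = 11 h 29 min; less 30 min break → 10 h 59 min
Sun: 9:03 AM–6:52 PM = 9 h 49 min; less 30 min break → 9 h 19 min
Total worked: 57 h 21 min = 3441 min.
Regular 40 h 0 min = 2400 min at $46.50/h; overtime 17 h 21 min = 1041 min at $69.75/h.
Pay = (2400 × $46.50 + 1041 × $69.75) ÷ 60 = $3070.16.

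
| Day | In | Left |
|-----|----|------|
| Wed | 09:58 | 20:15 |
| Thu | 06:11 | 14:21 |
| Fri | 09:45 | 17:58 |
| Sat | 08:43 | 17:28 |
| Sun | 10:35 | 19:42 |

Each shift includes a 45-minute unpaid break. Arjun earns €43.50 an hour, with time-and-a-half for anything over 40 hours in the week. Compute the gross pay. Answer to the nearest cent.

Wed: 09:58–20:15 = 10 h 17 min; less 45 min break → 9 h 32 min
Thu: 06:11–14:21 = 8 h 10 min; less 45 min break → 7 h 25 min
Fri: 09:45–17:58 = 8 h 13 min; less 45 min break → 7 h 28 min
Sat: 08:43–17:28 = 8 h 45 min; less 45 min break → 8 h 0 min
Sun: 10:35–19:42 = 9 h 7 min; less 45 min break → 8 h 22 min
Total worked: 40 h 47 min = 2447 min.
Regular 40 h 0 min = 2400 min at €43.50/h; overtime 0 h 47 min = 47 min at €65.25/h.
Pay = (2400 × €43.50 + 47 × €65.25) ÷ 60 = €1791.11.

€1791.11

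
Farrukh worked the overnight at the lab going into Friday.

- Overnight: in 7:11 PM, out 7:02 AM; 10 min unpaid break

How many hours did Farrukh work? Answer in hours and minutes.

Overnight: 7:11 PM → midnight = 4 h 49 min; midnight → 7:02 AM = 7 h 2 min; span 11 h 51 min; less 10 min break → 11 h 41 min

11 h 41 min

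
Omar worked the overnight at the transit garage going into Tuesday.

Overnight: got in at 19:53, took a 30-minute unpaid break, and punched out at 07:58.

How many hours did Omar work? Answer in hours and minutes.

Overnight: 19:53 → midnight = 4 h 7 min; midnight → 07:58 = 7 h 58 min; span 12 h 5 min; less 30 min break → 11 h 35 min

11 h 35 min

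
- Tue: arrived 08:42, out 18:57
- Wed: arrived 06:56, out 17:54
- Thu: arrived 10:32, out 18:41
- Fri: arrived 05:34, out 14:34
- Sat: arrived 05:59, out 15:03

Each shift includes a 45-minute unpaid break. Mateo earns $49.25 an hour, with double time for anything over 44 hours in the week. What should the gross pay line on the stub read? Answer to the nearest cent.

Tue: 08:42–18:57 = 10 h 15 min; less 45 min break → 9 h 30 min
Wed: 06:56–17:54 = 10 h 58 min; less 45 min break → 10 h 13 min
Thu: 10:32–18:41 = 8 h 9 min; less 45 min break → 7 h 24 min
Fri: 05:34–14:34 = 9 h 0 min; less 45 min break → 8 h 15 min
Sat: 05:59–15:03 = 9 h 4 min; less 45 min break → 8 h 19 min
Total worked: 43 h 41 min = 2621 min.
Regular 43 h 41 min = 2621 min at $49.25/h; overtime 0 h 0 min = 0 min at $98.50/h.
Pay = (2621 × $49.25 + 0 × $98.50) ÷ 60 = $2151.40.

$2151.40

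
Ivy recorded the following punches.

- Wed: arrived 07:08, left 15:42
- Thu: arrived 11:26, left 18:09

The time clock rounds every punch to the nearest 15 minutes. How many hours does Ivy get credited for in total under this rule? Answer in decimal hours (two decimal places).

Wed: in 07:08→07:15, out 15:42→15:45; 8 h 30 min
Thu: in 11:26→11:30, out 18:09→18:15; 6 h 45 min
Total credited: 15 h 15 min.

15.25 hours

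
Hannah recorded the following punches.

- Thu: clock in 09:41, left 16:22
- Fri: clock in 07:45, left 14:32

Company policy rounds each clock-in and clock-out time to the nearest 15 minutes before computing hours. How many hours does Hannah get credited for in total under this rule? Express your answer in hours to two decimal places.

Thu: in 09:41→09:45, out 16:22→16:15; 6 h 30 min
Fri: in 07:45→07:45, out 14:32→14:30; 6 h 45 min
Total credited: 13 h 15 min.

13.25 hours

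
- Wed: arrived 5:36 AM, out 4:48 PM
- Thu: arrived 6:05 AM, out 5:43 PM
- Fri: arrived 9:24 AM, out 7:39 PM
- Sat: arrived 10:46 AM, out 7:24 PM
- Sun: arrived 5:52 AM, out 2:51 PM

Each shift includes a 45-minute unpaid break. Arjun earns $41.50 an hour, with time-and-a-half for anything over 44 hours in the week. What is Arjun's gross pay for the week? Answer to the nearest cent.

Wed: 5:36 AM–4:48 PM = 11 h 12 min; less 45 min break → 10 h 27 min
Thu: 6:05 AM–5:43 PM = 11 h 38 min; less 45 min break → 10 h 53 min
Fri: 9:24 AM–7:39 PM = 10 h 15 min; less 45 min break → 9 h 30 min
Sat: 10:46 AM–7:24 PM = 8 h 38 min; less 45 min break → 7 h 53 min
Sun: 5:52 AM–2:51 PM = 8 h 59 min; less 45 min break → 8 h 14 min
Total worked: 46 h 57 min = 2817 min.
Regular 44 h 0 min = 2640 min at $41.50/h; overtime 2 h 57 min = 177 min at $62.25/h.
Pay = (2640 × $41.50 + 177 × $62.25) ÷ 60 = $2009.64.

$2009.64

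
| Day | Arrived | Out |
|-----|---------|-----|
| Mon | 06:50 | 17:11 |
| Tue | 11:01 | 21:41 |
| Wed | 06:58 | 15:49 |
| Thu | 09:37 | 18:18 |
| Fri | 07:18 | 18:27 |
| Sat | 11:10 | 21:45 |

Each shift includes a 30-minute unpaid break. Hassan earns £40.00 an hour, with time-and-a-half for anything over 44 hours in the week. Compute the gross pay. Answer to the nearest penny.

Mon: 06:50–17:11 = 10 h 21 min; less 30 min break → 9 h 51 min
Tue: 11:01–21:41 = 10 h 40 min; less 30 min break → 10 h 10 min
Wed: 06:58–15:49 = 8 h 51 min; less 30 min break → 8 h 21 min
Thu: 09:37–18:18 = 8 h 41 min; less 30 min break → 8 h 11 min
Fri: 07:18–18:27 = 11 h 9 min; less 30 min break → 10 h 39 min
Sat: 11:10–21:45 = 10 h 35 min; less 30 min break → 10 h 5 min
Total worked: 57 h 17 min = 3437 min.
Regular 44 h 0 min = 2640 min at £40.00/h; overtime 13 h 17 min = 797 min at £60.00/h.
Pay = (2640 × £40.00 + 797 × £60.00) ÷ 60 = £2557.00.

£2557.00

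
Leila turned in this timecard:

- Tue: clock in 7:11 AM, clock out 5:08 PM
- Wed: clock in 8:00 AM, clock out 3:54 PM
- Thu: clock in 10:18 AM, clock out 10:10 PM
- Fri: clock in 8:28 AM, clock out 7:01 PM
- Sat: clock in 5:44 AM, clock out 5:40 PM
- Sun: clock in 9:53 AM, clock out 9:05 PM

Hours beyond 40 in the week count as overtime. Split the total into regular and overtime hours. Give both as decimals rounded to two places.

Regular 40.00 hours, overtime 23.40 hours

Tue: 7:11 AM–5:08 PM = 9 h 57 min
Wed: 8:00 AM–3:54 PM = 7 h 54 min
Thu: 10:18 AM–10:10 PM = 11 h 52 min
Fri: 8:28 AM–7:01 PM = 10 h 33 min
Sat: 5:44 AM–5:40 PM = 11 h 56 min
Sun: 9:53 AM–9:05 PM = 11 h 12 min
Total worked: 63 h 24 min = 63.40 h.
Threshold 40 h → overtime 23 h 24 min, regular 40 h 0 min.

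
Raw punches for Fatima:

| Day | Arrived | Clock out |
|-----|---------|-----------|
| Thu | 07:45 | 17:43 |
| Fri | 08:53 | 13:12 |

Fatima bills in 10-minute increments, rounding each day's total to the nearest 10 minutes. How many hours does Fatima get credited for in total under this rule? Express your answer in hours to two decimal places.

Thu: 07:45–17:43 = 9 h 58 min → rounds to 10 h 0 min
Fri: 08:53–13:12 = 4 h 19 min → rounds to 4 h 20 min
Total credited: 14 h 20 min.

14.33 hours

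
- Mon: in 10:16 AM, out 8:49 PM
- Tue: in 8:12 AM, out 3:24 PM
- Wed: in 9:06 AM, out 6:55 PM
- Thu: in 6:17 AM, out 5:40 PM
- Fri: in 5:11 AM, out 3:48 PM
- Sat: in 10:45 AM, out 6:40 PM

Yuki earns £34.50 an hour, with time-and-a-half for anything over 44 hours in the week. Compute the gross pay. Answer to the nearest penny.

£2215.76

Mon: 10:16 AM–8:49 PM = 10 h 33 min
Tue: 8:12 AM–3:24 PM = 7 h 12 min
Wed: 9:06 AM–6:55 PM = 9 h 49 min
Thu: 6:17 AM–5:40 PM = 11 h 23 min
Fri: 5:11 AM–3:48 PM = 10 h 37 min
Sat: 10:45 AM–6:40 PM = 7 h 55 min
Total worked: 57 h 29 min = 3449 min.
Regular 44 h 0 min = 2640 min at £34.50/h; overtime 13 h 29 min = 809 min at £51.75/h.
Pay = (2640 × £34.50 + 809 × £51.75) ÷ 60 = £2215.76.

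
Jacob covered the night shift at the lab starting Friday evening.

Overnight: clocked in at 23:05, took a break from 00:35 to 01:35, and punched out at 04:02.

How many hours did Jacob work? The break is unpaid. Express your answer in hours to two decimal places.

Overnight: 23:05 → midnight = 0 h 55 min; midnight → 04:02 = 4 h 2 min; span 4 h 57 min; less 60 min break → 3 h 57 min

3.95 hours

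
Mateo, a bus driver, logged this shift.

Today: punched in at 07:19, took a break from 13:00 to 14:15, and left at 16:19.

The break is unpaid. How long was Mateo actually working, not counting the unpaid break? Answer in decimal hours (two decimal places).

7.75 hours

Today: 07:19–16:19 = 9 h 0 min; less 75 min break → 7 h 45 min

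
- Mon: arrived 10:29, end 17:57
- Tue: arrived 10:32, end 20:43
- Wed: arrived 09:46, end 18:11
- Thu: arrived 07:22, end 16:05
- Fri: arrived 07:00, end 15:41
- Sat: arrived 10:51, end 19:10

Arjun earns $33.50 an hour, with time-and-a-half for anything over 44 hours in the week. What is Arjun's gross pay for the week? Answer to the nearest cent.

$1865.11

Mon: 10:29–17:57 = 7 h 28 min
Tue: 10:32–20:43 = 10 h 11 min
Wed: 09:46–18:11 = 8 h 25 min
Thu: 07:22–16:05 = 8 h 43 min
Fri: 07:00–15:41 = 8 h 41 min
Sat: 10:51–19:10 = 8 h 19 min
Total worked: 51 h 47 min = 3107 min.
Regular 44 h 0 min = 2640 min at $33.50/h; overtime 7 h 47 min = 467 min at $50.25/h.
Pay = (2640 × $33.50 + 467 × $50.25) ÷ 60 = $1865.11.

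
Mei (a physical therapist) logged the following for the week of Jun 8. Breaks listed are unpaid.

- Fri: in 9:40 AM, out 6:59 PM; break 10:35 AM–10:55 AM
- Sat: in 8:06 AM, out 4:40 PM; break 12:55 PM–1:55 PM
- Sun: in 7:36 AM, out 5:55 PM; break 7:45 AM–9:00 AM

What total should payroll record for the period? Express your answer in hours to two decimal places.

25.62 hours

Fri: 9:40 AM–6:59 PM = 9 h 19 min; less 20 min break → 8 h 59 min
Sat: 8:06 AM–4:40 PM = 8 h 34 min; less 60 min break → 7 h 34 min
Sun: 7:36 AM–5:55 PM = 10 h 19 min; less 75 min break → 9 h 4 min
Total: 8 h 59 min + 7 h 34 min + 9 h 4 min = 25 h 37 min.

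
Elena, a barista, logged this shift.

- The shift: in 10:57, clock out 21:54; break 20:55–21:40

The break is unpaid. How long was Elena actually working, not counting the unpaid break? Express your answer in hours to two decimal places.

10.20 hours

The shift: 10:57–21:54 = 10 h 57 min; less 45 min break → 10 h 12 min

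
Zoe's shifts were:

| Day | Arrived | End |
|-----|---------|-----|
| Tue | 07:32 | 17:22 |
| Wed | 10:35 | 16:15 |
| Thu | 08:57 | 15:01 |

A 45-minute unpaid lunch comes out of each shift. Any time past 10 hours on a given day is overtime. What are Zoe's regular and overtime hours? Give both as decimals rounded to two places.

Regular 19.32 hours, overtime 0.00 hours

Tue: 07:32–17:22 = 9 h 50 min; less 45 min break → 9 h 5 min
Wed: 10:35–16:15 = 5 h 40 min; less 45 min break → 4 h 55 min
Thu: 08:57–15:01 = 6 h 4 min; less 45 min break → 5 h 19 min
Tue reg 9 h 5 min / OT 0 h 0 min; Wed reg 4 h 55 min / OT 0 h 0 min; Thu reg 5 h 19 min / OT 0 h 0 min.
Totals: regular 19 h 19 min, overtime 0 h 0 min.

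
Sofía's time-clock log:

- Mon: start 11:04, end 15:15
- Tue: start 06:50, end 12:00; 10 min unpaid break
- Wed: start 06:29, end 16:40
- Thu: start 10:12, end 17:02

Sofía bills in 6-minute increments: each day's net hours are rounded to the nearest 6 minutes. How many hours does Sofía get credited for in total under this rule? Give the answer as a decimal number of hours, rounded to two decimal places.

26.20 hours

Mon: 11:04–15:15 = 4 h 11 min → rounds to 4 h 12 min
Tue: 06:50–12:00 = 5 h 10 min − 10 min = 5 h 0 min → rounds to 5 h 0 min
Wed: 06:29–16:40 = 10 h 11 min → rounds to 10 h 12 min
Thu: 10:12–17:02 = 6 h 50 min → rounds to 6 h 48 min
Total credited: 26 h 12 min.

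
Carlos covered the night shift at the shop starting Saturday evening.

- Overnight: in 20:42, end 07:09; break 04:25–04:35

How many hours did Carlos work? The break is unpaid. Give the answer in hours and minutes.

Overnight: 20:42 → midnight = 3 h 18 min; midnight → 07:09 = 7 h 9 min; span 10 h 27 min; less 10 min break → 10 h 17 min

10 h 17 min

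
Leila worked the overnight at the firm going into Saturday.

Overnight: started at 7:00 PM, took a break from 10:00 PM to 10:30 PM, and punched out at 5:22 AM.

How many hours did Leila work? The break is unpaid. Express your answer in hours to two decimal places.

Overnight: 7:00 PM → midnight = 5 h 0 min; midnight → 5:22 AM = 5 h 22 min; span 10 h 22 min; less 30 min break → 9 h 52 min

9.87 hours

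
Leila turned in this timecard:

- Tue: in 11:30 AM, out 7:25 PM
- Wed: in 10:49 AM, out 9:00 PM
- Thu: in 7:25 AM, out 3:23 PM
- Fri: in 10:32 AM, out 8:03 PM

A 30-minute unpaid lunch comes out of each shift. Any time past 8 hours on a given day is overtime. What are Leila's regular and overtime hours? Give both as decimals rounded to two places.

Tue: 11:30 AM–7:25 PM = 7 h 55 min; less 30 min break → 7 h 25 min
Wed: 10:49 AM–9:00 PM = 10 h 11 min; less 30 min break → 9 h 41 min
Thu: 7:25 AM–3:23 PM = 7 h 58 min; less 30 min break → 7 h 28 min
Fri: 10:32 AM–8:03 PM = 9 h 31 min; less 30 min break → 9 h 1 min
Tue reg 7 h 25 min / OT 0 h 0 min; Wed reg 8 h 0 min / OT 1 h 41 min; Thu reg 7 h 28 min / OT 0 h 0 min; Fri reg 8 h 0 min / OT 1 h 1 min.
Totals: regular 30 h 53 min, overtime 2 h 42 min.

Regular 30.88 hours, overtime 2.70 hours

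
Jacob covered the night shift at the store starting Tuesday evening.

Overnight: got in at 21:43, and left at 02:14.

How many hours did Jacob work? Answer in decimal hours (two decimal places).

4.52 hours

Overnight: 21:43 → midnight = 2 h 17 min; midnight → 02:14 = 2 h 14 min; span 4 h 31 min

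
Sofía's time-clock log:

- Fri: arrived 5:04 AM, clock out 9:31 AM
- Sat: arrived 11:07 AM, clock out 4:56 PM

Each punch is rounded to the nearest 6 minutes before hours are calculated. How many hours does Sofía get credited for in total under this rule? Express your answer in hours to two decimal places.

Fri: in 5:04 AM→5:06 AM, out 9:31 AM→9:30 AM; 4 h 24 min
Sat: in 11:07 AM→11:06 AM, out 4:56 PM→4:54 PM; 5 h 48 min
Total credited: 10 h 12 min.

10.20 hours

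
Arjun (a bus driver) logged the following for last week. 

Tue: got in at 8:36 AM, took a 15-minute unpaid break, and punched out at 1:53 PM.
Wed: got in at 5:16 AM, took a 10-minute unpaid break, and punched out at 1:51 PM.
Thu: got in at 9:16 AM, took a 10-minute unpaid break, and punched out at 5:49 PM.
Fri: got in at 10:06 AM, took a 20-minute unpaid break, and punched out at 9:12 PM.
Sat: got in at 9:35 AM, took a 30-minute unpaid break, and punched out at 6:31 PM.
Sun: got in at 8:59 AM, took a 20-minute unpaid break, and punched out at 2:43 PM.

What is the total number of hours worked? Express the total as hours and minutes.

Tue: 8:36 AM–1:53 PM = 5 h 17 min; less 15 min break → 5 h 2 min
Wed: 5:16 AM–1:51 PM = 8 h 35 min; less 10 min break → 8 h 25 min
Thu: 9:16 AM–5:49 PM = 8 h 33 min; less 10 min break → 8 h 23 min
Fri: 10:06 AM–9:12 PM = 11 h 6 min; less 20 min break → 10 h 46 min
Sat: 9:35 AM–6:31 PM = 8 h 56 min; less 30 min break → 8 h 26 min
Sun: 8:59 AM–2:43 PM = 5 h 44 min; less 20 min break → 5 h 24 min
Total: 5 h 2 min + 8 h 25 min + 8 h 23 min + 10 h 46 min + 8 h 26 min + 5 h 24 min = 46 h 26 min.

46 h 26 min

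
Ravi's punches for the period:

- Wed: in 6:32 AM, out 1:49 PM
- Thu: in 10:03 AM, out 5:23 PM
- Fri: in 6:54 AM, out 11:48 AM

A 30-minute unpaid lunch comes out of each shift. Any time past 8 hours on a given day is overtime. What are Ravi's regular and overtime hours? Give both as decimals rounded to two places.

Regular 18.02 hours, overtime 0.00 hours

Wed: 6:32 AM–1:49 PM = 7 h 17 min; less 30 min break → 6 h 47 min
Thu: 10:03 AM–5:23 PM = 7 h 20 min; less 30 min break → 6 h 50 min
Fri: 6:54 AM–11:48 AM = 4 h 54 min; less 30 min break → 4 h 24 min
Wed reg 6 h 47 min / OT 0 h 0 min; Thu reg 6 h 50 min / OT 0 h 0 min; Fri reg 4 h 24 min / OT 0 h 0 min.
Totals: regular 18 h 1 min, overtime 0 h 0 min.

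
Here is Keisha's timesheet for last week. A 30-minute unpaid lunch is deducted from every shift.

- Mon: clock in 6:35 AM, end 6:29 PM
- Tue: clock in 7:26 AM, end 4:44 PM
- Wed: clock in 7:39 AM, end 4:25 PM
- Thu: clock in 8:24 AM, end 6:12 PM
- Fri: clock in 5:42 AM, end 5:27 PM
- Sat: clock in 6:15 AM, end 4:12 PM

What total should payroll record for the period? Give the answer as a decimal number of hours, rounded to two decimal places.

Mon: 6:35 AM–6:29 PM = 11 h 54 min; less 30 min break → 11 h 24 min
Tue: 7:26 AM–4:44 PM = 9 h 18 min; less 30 min break → 8 h 48 min
Wed: 7:39 AM–4:25 PM = 8 h 46 min; less 30 min break → 8 h 16 min
Thu: 8:24 AM–6:12 PM = 9 h 48 min; less 30 min break → 9 h 18 min
Fri: 5:42 AM–5:27 PM = 11 h 45 min; less 30 min break → 11 h 15 min
Sat: 6:15 AM–4:12 PM = 9 h 57 min; less 30 min break → 9 h 27 min
Total: 11 h 24 min + 8 h 48 min + 8 h 16 min + 9 h 18 min + 11 h 15 min + 9 h 27 min = 58 h 28 min.

58.47 hours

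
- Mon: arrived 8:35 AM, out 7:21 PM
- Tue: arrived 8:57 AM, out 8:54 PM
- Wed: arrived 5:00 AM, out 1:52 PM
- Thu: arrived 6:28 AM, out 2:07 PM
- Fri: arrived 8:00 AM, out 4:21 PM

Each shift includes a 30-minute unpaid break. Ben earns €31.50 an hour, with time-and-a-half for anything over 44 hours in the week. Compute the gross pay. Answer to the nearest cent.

Mon: 8:35 AM–7:21 PM = 10 h 46 min; less 30 min break → 10 h 16 min
Tue: 8:57 AM–8:54 PM = 11 h 57 min; less 30 min break → 11 h 27 min
Wed: 5:00 AM–1:52 PM = 8 h 52 min; less 30 min break → 8 h 22 min
Thu: 6:28 AM–2:07 PM = 7 h 39 min; less 30 min break → 7 h 9 min
Fri: 8:00 AM–4:21 PM = 8 h 21 min; less 30 min break → 7 h 51 min
Total worked: 45 h 5 min = 2705 min.
Regular 44 h 0 min = 2640 min at €31.50/h; overtime 1 h 5 min = 65 min at €47.25/h.
Pay = (2640 × €31.50 + 65 × €47.25) ÷ 60 = €1437.19.

€1437.19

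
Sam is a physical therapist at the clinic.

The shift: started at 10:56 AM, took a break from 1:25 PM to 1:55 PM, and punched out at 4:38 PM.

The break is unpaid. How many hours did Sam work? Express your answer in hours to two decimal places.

The shift: 10:56 AM–4:38 PM = 5 h 42 min; less 30 min break → 5 h 12 min

5.20 hours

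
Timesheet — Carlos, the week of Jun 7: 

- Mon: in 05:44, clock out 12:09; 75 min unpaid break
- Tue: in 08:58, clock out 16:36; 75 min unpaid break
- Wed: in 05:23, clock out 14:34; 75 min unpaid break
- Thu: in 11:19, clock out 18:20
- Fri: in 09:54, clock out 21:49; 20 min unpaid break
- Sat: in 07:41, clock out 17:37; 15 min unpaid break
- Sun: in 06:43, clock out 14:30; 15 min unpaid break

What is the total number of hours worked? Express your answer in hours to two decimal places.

Mon: 05:44–12:09 = 6 h 25 min; less 75 min break → 5 h 10 min
Tue: 08:58–16:36 = 7 h 38 min; less 75 min break → 6 h 23 min
Wed: 05:23–14:34 = 9 h 11 min; less 75 min break → 7 h 56 min
Thu: 11:19–18:20 = 7 h 1 min
Fri: 09:54–21:49 = 11 h 55 min; less 20 min break → 11 h 35 min
Sat: 07:41–17:37 = 9 h 56 min; less 15 min break → 9 h 41 min
Sun: 06:43–14:30 = 7 h 47 min; less 15 min break → 7 h 32 min
Total: 5 h 10 min + 6 h 23 min + 7 h 56 min + 7 h 1 min + 11 h 35 min + 9 h 41 min + 7 h 32 min = 55 h 18 min.

55.30 hours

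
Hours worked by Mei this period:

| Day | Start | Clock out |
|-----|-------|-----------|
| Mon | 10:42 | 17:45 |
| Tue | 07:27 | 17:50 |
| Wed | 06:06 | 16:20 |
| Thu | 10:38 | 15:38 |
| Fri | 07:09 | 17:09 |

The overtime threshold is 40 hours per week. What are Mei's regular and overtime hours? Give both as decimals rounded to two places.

Mon: 10:42–17:45 = 7 h 3 min
Tue: 07:27–17:50 = 10 h 23 min
Wed: 06:06–16:20 = 10 h 14 min
Thu: 10:38–15:38 = 5 h 0 min
Fri: 07:09–17:09 = 10 h 0 min
Total worked: 42 h 40 min = 42.67 h.
Threshold 40 h → overtime 2 h 40 min, regular 40 h 0 min.

Regular 40.00 hours, overtime 2.67 hours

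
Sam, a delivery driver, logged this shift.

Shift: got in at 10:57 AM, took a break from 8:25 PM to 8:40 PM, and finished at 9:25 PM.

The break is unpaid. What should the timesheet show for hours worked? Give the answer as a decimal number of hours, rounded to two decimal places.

10.22 hours

Shift: 10:57 AM–9:25 PM = 10 h 28 min; less 15 min break → 10 h 13 min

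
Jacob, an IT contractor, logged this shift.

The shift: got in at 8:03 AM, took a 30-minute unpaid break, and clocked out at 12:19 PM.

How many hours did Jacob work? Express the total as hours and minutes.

3 h 46 min

The shift: 8:03 AM–12:19 PM = 4 h 16 min; less 30 min break → 3 h 46 min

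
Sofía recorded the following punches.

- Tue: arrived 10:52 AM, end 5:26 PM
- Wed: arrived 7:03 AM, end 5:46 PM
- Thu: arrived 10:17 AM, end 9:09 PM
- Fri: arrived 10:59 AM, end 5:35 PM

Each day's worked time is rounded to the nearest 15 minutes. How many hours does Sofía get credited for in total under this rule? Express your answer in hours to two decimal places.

Tue: 10:52 AM–5:26 PM = 6 h 34 min → rounds to 6 h 30 min
Wed: 7:03 AM–5:46 PM = 10 h 43 min → rounds to 10 h 45 min
Thu: 10:17 AM–9:09 PM = 10 h 52 min → rounds to 10 h 45 min
Fri: 10:59 AM–5:35 PM = 6 h 36 min → rounds to 6 h 30 min
Total credited: 34 h 30 min.

34.50 hours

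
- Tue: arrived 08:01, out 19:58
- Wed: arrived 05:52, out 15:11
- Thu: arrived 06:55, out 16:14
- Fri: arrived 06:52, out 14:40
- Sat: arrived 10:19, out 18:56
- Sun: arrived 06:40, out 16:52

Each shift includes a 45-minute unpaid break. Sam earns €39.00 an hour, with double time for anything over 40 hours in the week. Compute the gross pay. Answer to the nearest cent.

Tue: 08:01–19:58 = 11 h 57 min; less 45 min break → 11 h 12 min
Wed: 05:52–15:11 = 9 h 19 min; less 45 min break → 8 h 34 min
Thu: 06:55–16:14 = 9 h 19 min; less 45 min break → 8 h 34 min
Fri: 06:52–14:40 = 7 h 48 min; less 45 min break → 7 h 3 min
Sat: 10:19–18:56 = 8 h 37 min; less 45 min break → 7 h 52 min
Sun: 06:40–16:52 = 10 h 12 min; less 45 min break → 9 h 27 min
Total worked: 52 h 42 min = 3162 min.
Regular 40 h 0 min = 2400 min at €39.00/h; overtime 12 h 42 min = 762 min at €78.00/h.
Pay = (2400 × €39.00 + 762 × €78.00) ÷ 60 = €2550.60.

€2550.60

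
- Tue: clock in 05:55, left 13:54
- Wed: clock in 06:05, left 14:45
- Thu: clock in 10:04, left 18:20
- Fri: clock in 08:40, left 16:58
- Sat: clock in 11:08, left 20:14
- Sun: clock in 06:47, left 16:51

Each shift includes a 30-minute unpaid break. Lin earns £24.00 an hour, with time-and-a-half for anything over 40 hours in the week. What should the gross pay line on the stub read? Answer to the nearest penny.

Tue: 05:55–13:54 = 7 h 59 min; less 30 min break → 7 h 29 min
Wed: 06:05–14:45 = 8 h 40 min; less 30 min break → 8 h 10 min
Thu: 10:04–18:20 = 8 h 16 min; less 30 min break → 7 h 46 min
Fri: 08:40–16:58 = 8 h 18 min; less 30 min break → 7 h 48 min
Sat: 11:08–20:14 = 9 h 6 min; less 30 min break → 8 h 36 min
Sun: 06:47–16:51 = 10 h 4 min; less 30 min break → 9 h 34 min
Total worked: 49 h 23 min = 2963 min.
Regular 40 h 0 min = 2400 min at £24.00/h; overtime 9 h 23 min = 563 min at £36.00/h.
Pay = (2400 × £24.00 + 563 × £36.00) ÷ 60 = £1297.80.

£1297.80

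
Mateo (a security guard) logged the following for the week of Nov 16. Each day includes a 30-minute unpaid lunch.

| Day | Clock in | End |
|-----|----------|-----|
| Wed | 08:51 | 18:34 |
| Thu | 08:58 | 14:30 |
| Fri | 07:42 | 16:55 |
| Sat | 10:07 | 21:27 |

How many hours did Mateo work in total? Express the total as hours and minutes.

Wed: 08:51–18:34 = 9 h 43 min; less 30 min break → 9 h 13 min
Thu: 08:58–14:30 = 5 h 32 min; less 30 min break → 5 h 2 min
Fri: 07:42–16:55 = 9 h 13 min; less 30 min break → 8 h 43 min
Sat: 10:07–21:27 = 11 h 20 min; less 30 min break → 10 h 50 min
Total: 9 h 13 min + 5 h 2 min + 8 h 43 min + 10 h 50 min = 33 h 48 min.

33 h 48 min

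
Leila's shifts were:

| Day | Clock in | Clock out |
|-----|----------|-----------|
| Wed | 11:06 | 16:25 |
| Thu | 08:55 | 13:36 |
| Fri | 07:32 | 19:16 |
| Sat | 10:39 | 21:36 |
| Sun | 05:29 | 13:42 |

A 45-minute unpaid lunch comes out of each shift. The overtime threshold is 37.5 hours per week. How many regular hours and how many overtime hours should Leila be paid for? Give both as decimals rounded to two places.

Wed: 11:06–16:25 = 5 h 19 min; less 45 min break → 4 h 34 min
Thu: 08:55–13:36 = 4 h 41 min; less 45 min break → 3 h 56 min
Fri: 07:32–19:16 = 11 h 44 min; less 45 min break → 10 h 59 min
Sat: 10:39–21:36 = 10 h 57 min; less 45 min break → 10 h 12 min
Sun: 05:29–13:42 = 8 h 13 min; less 45 min break → 7 h 28 min
Total worked: 37 h 9 min = 37.15 h.
Threshold 37.5 h → overtime 0 h 0 min, regular 37 h 9 min.

Regular 37.15 hours, overtime 0.00 hours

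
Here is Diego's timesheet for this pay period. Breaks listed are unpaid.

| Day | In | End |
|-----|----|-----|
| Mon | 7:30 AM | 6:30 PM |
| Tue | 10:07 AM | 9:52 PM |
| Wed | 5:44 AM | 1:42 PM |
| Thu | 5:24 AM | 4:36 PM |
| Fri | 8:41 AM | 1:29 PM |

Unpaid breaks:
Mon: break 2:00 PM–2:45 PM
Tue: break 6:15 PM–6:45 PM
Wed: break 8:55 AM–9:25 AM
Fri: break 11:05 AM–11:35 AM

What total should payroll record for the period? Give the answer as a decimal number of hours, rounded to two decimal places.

44.47 hours

Mon: 7:30 AM–6:30 PM = 11 h 0 min; less 45 min break → 10 h 15 min
Tue: 10:07 AM–9:52 PM = 11 h 45 min; less 30 min break → 11 h 15 min
Wed: 5:44 AM–1:42 PM = 7 h 58 min; less 30 min break → 7 h 28 min
Thu: 5:24 AM–4:36 PM = 11 h 12 min
Fri: 8:41 AM–1:29 PM = 4 h 48 min; less 30 min break → 4 h 18 min
Total: 10 h 15 min + 11 h 15 min + 7 h 28 min + 11 h 12 min + 4 h 18 min = 44 h 28 min.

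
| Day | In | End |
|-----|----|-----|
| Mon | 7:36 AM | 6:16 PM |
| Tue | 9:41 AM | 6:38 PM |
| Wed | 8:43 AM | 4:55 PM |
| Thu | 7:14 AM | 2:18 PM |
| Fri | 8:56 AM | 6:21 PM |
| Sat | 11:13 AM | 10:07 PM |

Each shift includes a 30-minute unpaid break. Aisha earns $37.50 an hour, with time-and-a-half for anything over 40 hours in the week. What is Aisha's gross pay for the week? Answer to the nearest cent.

$2186.25

Mon: 7:36 AM–6:16 PM = 10 h 40 min; less 30 min break → 10 h 10 min
Tue: 9:41 AM–6:38 PM = 8 h 57 min; less 30 min break → 8 h 27 min
Wed: 8:43 AM–4:55 PM = 8 h 12 min; less 30 min break → 7 h 42 min
Thu: 7:14 AM–2:18 PM = 7 h 4 min; less 30 min break → 6 h 34 min
Fri: 8:56 AM–6:21 PM = 9 h 25 min; less 30 min break → 8 h 55 min
Sat: 11:13 AM–10:07 PM = 10 h 54 min; less 30 min break → 10 h 24 min
Total worked: 52 h 12 min = 3132 min.
Regular 40 h 0 min = 2400 min at $37.50/h; overtime 12 h 12 min = 732 min at $56.25/h.
Pay = (2400 × $37.50 + 732 × $56.25) ÷ 60 = $2186.25.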